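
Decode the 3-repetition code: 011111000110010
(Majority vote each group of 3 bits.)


Groups: 011, 111, 000, 110, 010
Majority votes: 11010

11010


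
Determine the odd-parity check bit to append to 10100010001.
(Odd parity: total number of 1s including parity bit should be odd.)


Number of 1s in data: 4
Parity bit: 1

1


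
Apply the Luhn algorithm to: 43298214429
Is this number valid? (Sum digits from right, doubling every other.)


Luhn sum = 59
59 mod 10 = 9

Invalid (Luhn sum mod 10 = 9)


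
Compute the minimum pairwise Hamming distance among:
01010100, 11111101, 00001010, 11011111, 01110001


Comparing all pairs, minimum distance: 2
Can detect 1 errors, correct 0 errors

2


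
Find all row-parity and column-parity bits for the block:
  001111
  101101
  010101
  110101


Row parities: 0010
Column parities: 000010

Row P: 0010, Col P: 000010, Corner: 1


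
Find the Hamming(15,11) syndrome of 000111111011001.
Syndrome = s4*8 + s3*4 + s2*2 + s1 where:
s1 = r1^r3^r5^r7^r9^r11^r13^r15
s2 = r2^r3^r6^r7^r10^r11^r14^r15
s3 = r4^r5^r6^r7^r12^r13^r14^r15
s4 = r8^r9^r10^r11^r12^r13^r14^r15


s1=1, s2=0, s3=0, s4=1

Syndrome = 9 (error at position 9)


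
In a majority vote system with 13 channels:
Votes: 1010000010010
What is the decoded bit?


Ones: 4 out of 13
Threshold: 7

0 (4/13 voted 1)


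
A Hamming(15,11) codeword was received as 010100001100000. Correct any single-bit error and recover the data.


Syndrome = 5: error at position 5

Data: 01001100000 (corrected bit 5)


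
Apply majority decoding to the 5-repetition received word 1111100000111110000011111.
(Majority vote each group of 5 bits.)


Groups: 11111, 00000, 11111, 00000, 11111
Majority votes: 10101

10101


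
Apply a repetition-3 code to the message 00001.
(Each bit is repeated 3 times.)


Each bit -> 3 copies

000000000000111


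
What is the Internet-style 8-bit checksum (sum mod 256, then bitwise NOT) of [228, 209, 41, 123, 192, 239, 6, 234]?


Sum = 1272 mod 256 = 248
Complement = 7

7


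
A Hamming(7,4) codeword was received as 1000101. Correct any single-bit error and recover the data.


Syndrome = 3: error at position 3

Data: 1101 (corrected bit 3)


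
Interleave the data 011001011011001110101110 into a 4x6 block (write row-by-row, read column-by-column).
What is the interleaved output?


Matrix:
  011001
  011011
  001110
  101110
Read columns: 000111001111001101111100

000111001111001101111100


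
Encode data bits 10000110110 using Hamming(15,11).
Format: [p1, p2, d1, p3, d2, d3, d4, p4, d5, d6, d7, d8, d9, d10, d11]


Parity bits: p1=1, p2=0, p3=0, p4=0

101000000110110


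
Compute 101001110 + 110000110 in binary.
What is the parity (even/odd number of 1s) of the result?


101001110 = 334
110000110 = 390
Sum = 724 = 1011010100
1s count = 5

odd parity (5 ones in 1011010100)


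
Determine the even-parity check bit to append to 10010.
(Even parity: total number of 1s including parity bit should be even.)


Number of 1s in data: 2
Parity bit: 0

0


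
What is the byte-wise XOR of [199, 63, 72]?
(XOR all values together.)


XOR chain: 199 ^ 63 ^ 72 = 176

176


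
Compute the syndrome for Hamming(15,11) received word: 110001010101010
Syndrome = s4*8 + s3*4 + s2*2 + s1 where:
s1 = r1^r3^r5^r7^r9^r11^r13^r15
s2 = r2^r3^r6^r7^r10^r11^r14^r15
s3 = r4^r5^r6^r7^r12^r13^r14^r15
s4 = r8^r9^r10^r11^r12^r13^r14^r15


s1=1, s2=0, s3=1, s4=0

Syndrome = 5 (error at position 5)


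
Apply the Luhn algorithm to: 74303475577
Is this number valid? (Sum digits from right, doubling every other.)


Luhn sum = 54
54 mod 10 = 4

Invalid (Luhn sum mod 10 = 4)


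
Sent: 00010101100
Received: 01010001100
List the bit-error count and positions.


XOR: 01000100000

2 error(s) at position(s): 1, 5


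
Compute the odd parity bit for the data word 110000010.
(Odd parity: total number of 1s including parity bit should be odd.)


Number of 1s in data: 3
Parity bit: 0

0


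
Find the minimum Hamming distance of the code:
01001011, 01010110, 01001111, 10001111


Comparing all pairs, minimum distance: 1
Can detect 0 errors, correct 0 errors

1


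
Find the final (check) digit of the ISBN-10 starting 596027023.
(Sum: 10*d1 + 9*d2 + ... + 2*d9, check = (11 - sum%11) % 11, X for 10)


Weighted sum: 238
238 mod 11 = 7

Check digit: 4


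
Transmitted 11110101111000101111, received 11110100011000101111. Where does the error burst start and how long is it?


XOR: 00000001100000000000

Burst at position 7, length 2


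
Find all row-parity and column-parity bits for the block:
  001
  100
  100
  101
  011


Row parities: 11100
Column parities: 111

Row P: 11100, Col P: 111, Corner: 1


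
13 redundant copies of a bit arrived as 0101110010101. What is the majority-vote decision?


Ones: 7 out of 13
Threshold: 7

1 (7/13 voted 1)


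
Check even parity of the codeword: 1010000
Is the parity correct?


Number of 1s: 2

Yes, parity is correct (2 ones)


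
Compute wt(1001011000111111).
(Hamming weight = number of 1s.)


Counting 1s in 1001011000111111

10


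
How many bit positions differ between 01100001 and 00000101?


XOR: 01100100
Count of 1s: 3

3


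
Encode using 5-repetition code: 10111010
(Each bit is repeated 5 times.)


Each bit -> 5 copies

1111100000111111111111111000001111100000


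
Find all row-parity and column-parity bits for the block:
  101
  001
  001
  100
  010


Row parities: 01111
Column parities: 011

Row P: 01111, Col P: 011, Corner: 0


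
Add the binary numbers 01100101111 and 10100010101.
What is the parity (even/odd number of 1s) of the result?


01100101111 = 815
10100010101 = 1301
Sum = 2116 = 100001000100
1s count = 3

odd parity (3 ones in 100001000100)


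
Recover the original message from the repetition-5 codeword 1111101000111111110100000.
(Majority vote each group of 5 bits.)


Groups: 11111, 01000, 11111, 11101, 00000
Majority votes: 10110

10110


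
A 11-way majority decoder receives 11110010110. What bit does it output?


Ones: 7 out of 11
Threshold: 6

1 (7/11 voted 1)


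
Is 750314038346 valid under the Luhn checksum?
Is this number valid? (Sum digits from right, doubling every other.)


Luhn sum = 46
46 mod 10 = 6

Invalid (Luhn sum mod 10 = 6)


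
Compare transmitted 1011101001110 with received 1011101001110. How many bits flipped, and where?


XOR: 0000000000000

0 errors (received matches sent)


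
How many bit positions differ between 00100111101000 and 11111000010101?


XOR: 11011111111101
Count of 1s: 12

12


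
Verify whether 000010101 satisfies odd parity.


Number of 1s: 3

Yes, parity is correct (3 ones)


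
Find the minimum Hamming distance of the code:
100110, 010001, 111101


Comparing all pairs, minimum distance: 3
Can detect 2 errors, correct 1 errors

3


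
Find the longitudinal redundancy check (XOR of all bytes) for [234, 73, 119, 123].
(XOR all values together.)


XOR chain: 234 ^ 73 ^ 119 ^ 123 = 175

175


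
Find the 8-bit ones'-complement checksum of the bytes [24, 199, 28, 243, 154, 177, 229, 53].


Sum = 1107 mod 256 = 83
Complement = 172

172


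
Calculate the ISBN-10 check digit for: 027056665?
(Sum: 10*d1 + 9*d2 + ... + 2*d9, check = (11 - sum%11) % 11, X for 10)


Weighted sum: 186
186 mod 11 = 10

Check digit: 1


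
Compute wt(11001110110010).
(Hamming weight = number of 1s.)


Counting 1s in 11001110110010

8


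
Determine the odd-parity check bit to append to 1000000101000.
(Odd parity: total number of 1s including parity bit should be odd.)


Number of 1s in data: 3
Parity bit: 0

0


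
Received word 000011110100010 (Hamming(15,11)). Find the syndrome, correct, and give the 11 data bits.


Syndrome = 8: error at position 8

Data: 01110100010 (corrected bit 8)


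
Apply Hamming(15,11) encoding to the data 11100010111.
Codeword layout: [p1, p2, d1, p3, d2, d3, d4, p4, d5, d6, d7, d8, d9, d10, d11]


Parity bits: p1=1, p2=1, p3=1, p4=0

111111000010111


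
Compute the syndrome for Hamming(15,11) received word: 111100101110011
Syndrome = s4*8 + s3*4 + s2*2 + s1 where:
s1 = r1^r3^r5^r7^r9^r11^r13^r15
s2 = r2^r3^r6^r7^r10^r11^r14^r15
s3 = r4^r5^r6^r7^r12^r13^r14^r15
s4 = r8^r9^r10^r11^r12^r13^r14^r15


s1=0, s2=1, s3=0, s4=1

Syndrome = 10 (error at position 10)


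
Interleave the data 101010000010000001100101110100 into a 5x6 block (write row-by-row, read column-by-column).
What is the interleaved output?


Matrix:
  101010
  000010
  000001
  100101
  110100
Read columns: 100110000110000000111100000110

100110000110000000111100000110


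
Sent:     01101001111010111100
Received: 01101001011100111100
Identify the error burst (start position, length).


XOR: 00000000100110000000

Burst at position 8, length 5


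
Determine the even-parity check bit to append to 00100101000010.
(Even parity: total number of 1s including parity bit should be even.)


Number of 1s in data: 4
Parity bit: 0

0


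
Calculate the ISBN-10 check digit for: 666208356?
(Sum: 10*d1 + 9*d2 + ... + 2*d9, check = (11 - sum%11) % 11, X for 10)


Weighted sum: 255
255 mod 11 = 2

Check digit: 9


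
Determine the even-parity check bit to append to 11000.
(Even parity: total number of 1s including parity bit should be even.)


Number of 1s in data: 2
Parity bit: 0

0


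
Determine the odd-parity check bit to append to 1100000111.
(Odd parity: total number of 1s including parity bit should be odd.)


Number of 1s in data: 5
Parity bit: 0

0


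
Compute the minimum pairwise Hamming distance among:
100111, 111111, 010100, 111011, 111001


Comparing all pairs, minimum distance: 1
Can detect 0 errors, correct 0 errors

1


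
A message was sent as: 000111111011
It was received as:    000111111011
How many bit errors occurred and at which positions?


XOR: 000000000000

0 errors (received matches sent)


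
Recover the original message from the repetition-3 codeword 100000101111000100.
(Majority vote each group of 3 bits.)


Groups: 100, 000, 101, 111, 000, 100
Majority votes: 001100

001100


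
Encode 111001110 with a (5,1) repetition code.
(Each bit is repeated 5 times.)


Each bit -> 5 copies

111111111111111000000000011111111111111100000


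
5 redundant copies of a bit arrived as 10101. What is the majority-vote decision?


Ones: 3 out of 5
Threshold: 3

1 (3/5 voted 1)


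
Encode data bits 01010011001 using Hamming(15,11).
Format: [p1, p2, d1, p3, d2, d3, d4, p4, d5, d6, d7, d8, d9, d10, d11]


Parity bits: p1=0, p2=1, p3=0, p4=1

010010110011001


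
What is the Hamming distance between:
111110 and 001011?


XOR: 110101
Count of 1s: 4

4


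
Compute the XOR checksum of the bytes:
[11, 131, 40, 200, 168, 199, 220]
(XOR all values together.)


XOR chain: 11 ^ 131 ^ 40 ^ 200 ^ 168 ^ 199 ^ 220 = 219

219


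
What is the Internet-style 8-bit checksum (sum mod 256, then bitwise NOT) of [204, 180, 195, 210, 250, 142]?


Sum = 1181 mod 256 = 157
Complement = 98

98


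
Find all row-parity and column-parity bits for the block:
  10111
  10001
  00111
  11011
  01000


Row parities: 00101
Column parities: 10010

Row P: 00101, Col P: 10010, Corner: 0


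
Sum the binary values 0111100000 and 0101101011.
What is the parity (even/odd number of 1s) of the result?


0111100000 = 480
0101101011 = 363
Sum = 843 = 1101001011
1s count = 6

even parity (6 ones in 1101001011)


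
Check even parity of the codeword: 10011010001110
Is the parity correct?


Number of 1s: 7

No, parity error (7 ones)


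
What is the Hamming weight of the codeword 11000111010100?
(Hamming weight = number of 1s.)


Counting 1s in 11000111010100

7


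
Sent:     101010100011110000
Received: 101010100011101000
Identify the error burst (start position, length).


XOR: 000000000000011000

Burst at position 13, length 2


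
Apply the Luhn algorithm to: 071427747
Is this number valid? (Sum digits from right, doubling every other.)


Luhn sum = 43
43 mod 10 = 3

Invalid (Luhn sum mod 10 = 3)


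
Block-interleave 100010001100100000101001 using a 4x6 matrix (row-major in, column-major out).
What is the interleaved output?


Matrix:
  100010
  001100
  100000
  101001
Read columns: 101100000101010010000001

101100000101010010000001


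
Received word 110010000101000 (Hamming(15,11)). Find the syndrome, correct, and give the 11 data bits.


Syndrome = 0: no error detected

Data: 01000101000 (no errors)


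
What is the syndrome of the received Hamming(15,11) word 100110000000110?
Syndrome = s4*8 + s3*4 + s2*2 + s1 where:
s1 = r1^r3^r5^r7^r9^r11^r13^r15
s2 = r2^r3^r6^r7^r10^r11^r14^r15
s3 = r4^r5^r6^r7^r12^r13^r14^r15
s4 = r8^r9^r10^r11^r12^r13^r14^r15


s1=1, s2=1, s3=0, s4=0

Syndrome = 3 (error at position 3)


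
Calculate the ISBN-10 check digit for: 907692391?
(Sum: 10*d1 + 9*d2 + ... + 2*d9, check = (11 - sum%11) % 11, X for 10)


Weighted sum: 293
293 mod 11 = 7

Check digit: 4


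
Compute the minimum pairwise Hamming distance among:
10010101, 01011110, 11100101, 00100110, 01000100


Comparing all pairs, minimum distance: 3
Can detect 2 errors, correct 1 errors

3


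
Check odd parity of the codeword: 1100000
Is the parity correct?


Number of 1s: 2

No, parity error (2 ones)


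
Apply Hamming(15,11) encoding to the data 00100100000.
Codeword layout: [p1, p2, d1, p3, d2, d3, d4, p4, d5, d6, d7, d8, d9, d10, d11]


Parity bits: p1=0, p2=0, p3=1, p4=1

000101010100000


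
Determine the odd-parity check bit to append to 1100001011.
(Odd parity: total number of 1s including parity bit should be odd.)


Number of 1s in data: 5
Parity bit: 0

0


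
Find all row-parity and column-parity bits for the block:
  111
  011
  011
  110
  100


Row parities: 10001
Column parities: 101

Row P: 10001, Col P: 101, Corner: 0


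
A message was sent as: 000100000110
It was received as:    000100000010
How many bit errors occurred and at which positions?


XOR: 000000000100

1 error(s) at position(s): 9


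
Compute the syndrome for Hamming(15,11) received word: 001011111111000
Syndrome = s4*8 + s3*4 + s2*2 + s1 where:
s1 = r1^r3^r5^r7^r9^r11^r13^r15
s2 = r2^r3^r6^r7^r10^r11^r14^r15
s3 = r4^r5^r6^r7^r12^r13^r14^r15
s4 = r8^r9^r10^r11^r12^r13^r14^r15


s1=1, s2=1, s3=0, s4=1

Syndrome = 11 (error at position 11)


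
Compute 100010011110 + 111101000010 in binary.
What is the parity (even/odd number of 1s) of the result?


100010011110 = 2206
111101000010 = 3906
Sum = 6112 = 1011111100000
1s count = 7

odd parity (7 ones in 1011111100000)


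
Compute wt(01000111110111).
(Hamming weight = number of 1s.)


Counting 1s in 01000111110111

9


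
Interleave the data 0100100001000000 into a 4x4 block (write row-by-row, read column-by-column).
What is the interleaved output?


Matrix:
  0100
  1000
  0100
  0000
Read columns: 0100101000000000

0100101000000000


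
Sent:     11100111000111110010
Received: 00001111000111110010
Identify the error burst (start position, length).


XOR: 11101000000000000000

Burst at position 0, length 5


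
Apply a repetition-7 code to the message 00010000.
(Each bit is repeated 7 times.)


Each bit -> 7 copies

00000000000000000000011111110000000000000000000000000000


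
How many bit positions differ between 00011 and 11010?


XOR: 11001
Count of 1s: 3

3


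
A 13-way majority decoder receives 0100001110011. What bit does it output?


Ones: 6 out of 13
Threshold: 7

0 (6/13 voted 1)


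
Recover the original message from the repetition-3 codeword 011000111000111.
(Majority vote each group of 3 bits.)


Groups: 011, 000, 111, 000, 111
Majority votes: 10101

10101


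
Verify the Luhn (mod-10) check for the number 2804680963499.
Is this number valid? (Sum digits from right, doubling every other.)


Luhn sum = 73
73 mod 10 = 3

Invalid (Luhn sum mod 10 = 3)


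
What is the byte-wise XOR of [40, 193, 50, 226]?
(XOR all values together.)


XOR chain: 40 ^ 193 ^ 50 ^ 226 = 57

57


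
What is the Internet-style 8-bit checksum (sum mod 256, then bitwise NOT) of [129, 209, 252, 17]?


Sum = 607 mod 256 = 95
Complement = 160

160


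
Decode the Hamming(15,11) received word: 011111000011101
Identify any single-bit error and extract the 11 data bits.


Syndrome = 3: error at position 3

Data: 01100011101 (corrected bit 3)


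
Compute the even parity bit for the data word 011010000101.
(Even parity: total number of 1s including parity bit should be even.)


Number of 1s in data: 5
Parity bit: 1

1


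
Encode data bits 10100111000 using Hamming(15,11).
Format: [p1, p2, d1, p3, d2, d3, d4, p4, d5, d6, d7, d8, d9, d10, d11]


Parity bits: p1=0, p2=0, p3=0, p4=1

001001010111000


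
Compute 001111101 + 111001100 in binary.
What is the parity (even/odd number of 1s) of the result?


001111101 = 125
111001100 = 460
Sum = 585 = 1001001001
1s count = 4

even parity (4 ones in 1001001001)


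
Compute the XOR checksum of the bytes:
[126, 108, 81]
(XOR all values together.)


XOR chain: 126 ^ 108 ^ 81 = 67

67


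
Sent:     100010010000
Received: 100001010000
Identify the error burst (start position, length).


XOR: 000011000000

Burst at position 4, length 2


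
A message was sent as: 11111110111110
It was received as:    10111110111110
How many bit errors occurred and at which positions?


XOR: 01000000000000

1 error(s) at position(s): 1


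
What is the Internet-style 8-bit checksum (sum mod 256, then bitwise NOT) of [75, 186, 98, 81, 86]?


Sum = 526 mod 256 = 14
Complement = 241

241


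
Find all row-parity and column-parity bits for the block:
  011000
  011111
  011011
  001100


Row parities: 0100
Column parities: 010000

Row P: 0100, Col P: 010000, Corner: 1


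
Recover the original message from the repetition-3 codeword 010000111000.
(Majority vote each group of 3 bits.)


Groups: 010, 000, 111, 000
Majority votes: 0010

0010


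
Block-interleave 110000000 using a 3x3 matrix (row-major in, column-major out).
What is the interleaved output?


Matrix:
  110
  000
  000
Read columns: 100100000

100100000


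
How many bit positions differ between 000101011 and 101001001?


XOR: 101100010
Count of 1s: 4

4


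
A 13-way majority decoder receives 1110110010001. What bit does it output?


Ones: 7 out of 13
Threshold: 7

1 (7/13 voted 1)


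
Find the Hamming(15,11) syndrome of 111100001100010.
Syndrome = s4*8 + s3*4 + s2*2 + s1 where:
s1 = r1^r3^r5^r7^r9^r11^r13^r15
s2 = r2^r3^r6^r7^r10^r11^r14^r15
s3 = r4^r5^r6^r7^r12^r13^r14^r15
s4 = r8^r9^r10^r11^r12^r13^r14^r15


s1=1, s2=0, s3=0, s4=1

Syndrome = 9 (error at position 9)


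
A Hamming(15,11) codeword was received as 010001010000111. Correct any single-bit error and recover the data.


Syndrome = 0: no error detected

Data: 00100000111 (no errors)


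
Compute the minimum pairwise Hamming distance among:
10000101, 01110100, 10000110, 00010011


Comparing all pairs, minimum distance: 2
Can detect 1 errors, correct 0 errors

2


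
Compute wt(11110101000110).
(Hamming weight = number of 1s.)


Counting 1s in 11110101000110

8


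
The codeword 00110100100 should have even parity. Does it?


Number of 1s: 4

Yes, parity is correct (4 ones)


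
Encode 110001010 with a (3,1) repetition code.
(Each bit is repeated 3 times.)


Each bit -> 3 copies

111111000000000111000111000


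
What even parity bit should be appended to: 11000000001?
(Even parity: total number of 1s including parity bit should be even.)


Number of 1s in data: 3
Parity bit: 1

1


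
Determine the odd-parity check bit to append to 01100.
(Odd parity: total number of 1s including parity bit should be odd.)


Number of 1s in data: 2
Parity bit: 1

1


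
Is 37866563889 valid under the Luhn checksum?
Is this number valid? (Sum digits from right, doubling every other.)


Luhn sum = 62
62 mod 10 = 2

Invalid (Luhn sum mod 10 = 2)


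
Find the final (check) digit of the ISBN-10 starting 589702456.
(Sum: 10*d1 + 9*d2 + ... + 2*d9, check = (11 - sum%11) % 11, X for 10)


Weighted sum: 296
296 mod 11 = 10

Check digit: 1


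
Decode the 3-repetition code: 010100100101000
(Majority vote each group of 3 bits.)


Groups: 010, 100, 100, 101, 000
Majority votes: 00010

00010


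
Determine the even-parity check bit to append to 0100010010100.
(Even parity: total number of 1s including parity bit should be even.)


Number of 1s in data: 4
Parity bit: 0

0


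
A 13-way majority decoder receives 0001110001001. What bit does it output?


Ones: 5 out of 13
Threshold: 7

0 (5/13 voted 1)


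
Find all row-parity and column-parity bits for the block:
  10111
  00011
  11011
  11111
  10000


Row parities: 00011
Column parities: 00000

Row P: 00011, Col P: 00000, Corner: 0


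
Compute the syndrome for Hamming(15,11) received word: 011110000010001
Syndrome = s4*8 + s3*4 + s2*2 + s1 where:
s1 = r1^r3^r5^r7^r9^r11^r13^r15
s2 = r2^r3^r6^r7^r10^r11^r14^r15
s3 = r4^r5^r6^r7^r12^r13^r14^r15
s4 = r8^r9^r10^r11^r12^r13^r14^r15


s1=0, s2=0, s3=1, s4=0

Syndrome = 4 (error at position 4)


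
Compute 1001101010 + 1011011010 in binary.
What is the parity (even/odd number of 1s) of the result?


1001101010 = 618
1011011010 = 730
Sum = 1348 = 10101000100
1s count = 4

even parity (4 ones in 10101000100)


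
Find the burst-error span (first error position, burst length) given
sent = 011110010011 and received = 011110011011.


XOR: 000000001000

Burst at position 8, length 1


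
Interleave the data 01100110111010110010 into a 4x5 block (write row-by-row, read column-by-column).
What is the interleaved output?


Matrix:
  01100
  11011
  10101
  10010
Read columns: 01111100101001010110

01111100101001010110


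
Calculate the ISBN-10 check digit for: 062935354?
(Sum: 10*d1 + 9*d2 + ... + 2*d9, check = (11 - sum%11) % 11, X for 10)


Weighted sum: 211
211 mod 11 = 2

Check digit: 9


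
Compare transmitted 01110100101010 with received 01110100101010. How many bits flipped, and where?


XOR: 00000000000000

0 errors (received matches sent)


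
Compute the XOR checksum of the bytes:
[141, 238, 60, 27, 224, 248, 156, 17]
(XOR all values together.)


XOR chain: 141 ^ 238 ^ 60 ^ 27 ^ 224 ^ 248 ^ 156 ^ 17 = 209

209


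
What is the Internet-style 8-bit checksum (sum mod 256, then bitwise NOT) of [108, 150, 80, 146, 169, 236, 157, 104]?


Sum = 1150 mod 256 = 126
Complement = 129

129


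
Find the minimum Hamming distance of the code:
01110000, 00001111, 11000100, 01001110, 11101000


Comparing all pairs, minimum distance: 2
Can detect 1 errors, correct 0 errors

2


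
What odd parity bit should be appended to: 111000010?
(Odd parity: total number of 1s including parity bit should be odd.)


Number of 1s in data: 4
Parity bit: 1

1


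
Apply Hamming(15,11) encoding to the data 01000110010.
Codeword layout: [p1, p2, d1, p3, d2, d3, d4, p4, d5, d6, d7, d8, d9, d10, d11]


Parity bits: p1=0, p2=1, p3=0, p4=1

010010010110010


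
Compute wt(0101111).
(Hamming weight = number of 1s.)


Counting 1s in 0101111

5


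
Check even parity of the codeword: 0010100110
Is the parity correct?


Number of 1s: 4

Yes, parity is correct (4 ones)


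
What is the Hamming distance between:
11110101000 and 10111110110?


XOR: 01001011110
Count of 1s: 6

6


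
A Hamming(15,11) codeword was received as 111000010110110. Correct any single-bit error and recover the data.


Syndrome = 10: error at position 10

Data: 10000010110 (corrected bit 10)


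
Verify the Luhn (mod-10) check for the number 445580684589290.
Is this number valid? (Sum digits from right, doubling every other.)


Luhn sum = 72
72 mod 10 = 2

Invalid (Luhn sum mod 10 = 2)


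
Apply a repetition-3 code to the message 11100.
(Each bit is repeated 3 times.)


Each bit -> 3 copies

111111111000000


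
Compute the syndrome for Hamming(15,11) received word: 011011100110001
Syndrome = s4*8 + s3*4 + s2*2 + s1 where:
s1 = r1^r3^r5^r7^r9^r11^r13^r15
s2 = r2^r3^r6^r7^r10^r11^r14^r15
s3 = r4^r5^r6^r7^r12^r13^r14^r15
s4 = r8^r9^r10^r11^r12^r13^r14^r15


s1=1, s2=1, s3=0, s4=1

Syndrome = 11 (error at position 11)


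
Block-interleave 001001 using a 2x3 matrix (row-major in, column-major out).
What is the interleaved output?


Matrix:
  001
  001
Read columns: 000011

000011


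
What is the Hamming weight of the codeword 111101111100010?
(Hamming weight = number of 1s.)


Counting 1s in 111101111100010

10


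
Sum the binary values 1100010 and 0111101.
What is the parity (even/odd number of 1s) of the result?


1100010 = 98
0111101 = 61
Sum = 159 = 10011111
1s count = 6

even parity (6 ones in 10011111)


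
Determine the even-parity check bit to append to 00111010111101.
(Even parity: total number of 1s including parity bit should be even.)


Number of 1s in data: 9
Parity bit: 1

1


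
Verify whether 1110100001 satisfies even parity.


Number of 1s: 5

No, parity error (5 ones)


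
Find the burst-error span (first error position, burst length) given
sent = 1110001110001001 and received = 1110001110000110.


XOR: 0000000000001111

Burst at position 12, length 4


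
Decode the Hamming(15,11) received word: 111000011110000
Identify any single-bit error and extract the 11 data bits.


Syndrome = 0: no error detected

Data: 10001110000 (no errors)


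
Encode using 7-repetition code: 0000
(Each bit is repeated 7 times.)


Each bit -> 7 copies

0000000000000000000000000000


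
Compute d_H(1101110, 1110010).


XOR: 0011100
Count of 1s: 3

3


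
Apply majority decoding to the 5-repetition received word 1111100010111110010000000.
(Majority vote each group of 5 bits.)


Groups: 11111, 00010, 11111, 00100, 00000
Majority votes: 10100

10100


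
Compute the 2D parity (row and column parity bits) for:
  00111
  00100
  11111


Row parities: 111
Column parities: 11100

Row P: 111, Col P: 11100, Corner: 1


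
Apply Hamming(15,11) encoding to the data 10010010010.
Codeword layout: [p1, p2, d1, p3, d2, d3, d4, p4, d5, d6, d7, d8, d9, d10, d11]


Parity bits: p1=1, p2=0, p3=0, p4=0

101000100010010


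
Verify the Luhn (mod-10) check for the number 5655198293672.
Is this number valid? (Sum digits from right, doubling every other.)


Luhn sum = 64
64 mod 10 = 4

Invalid (Luhn sum mod 10 = 4)


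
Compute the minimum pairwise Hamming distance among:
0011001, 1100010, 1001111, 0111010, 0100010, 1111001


Comparing all pairs, minimum distance: 1
Can detect 0 errors, correct 0 errors

1


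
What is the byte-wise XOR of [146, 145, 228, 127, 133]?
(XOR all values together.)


XOR chain: 146 ^ 145 ^ 228 ^ 127 ^ 133 = 29

29


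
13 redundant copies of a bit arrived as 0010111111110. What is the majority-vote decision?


Ones: 9 out of 13
Threshold: 7

1 (9/13 voted 1)


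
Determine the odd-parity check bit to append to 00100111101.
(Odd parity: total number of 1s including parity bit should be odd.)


Number of 1s in data: 6
Parity bit: 1

1


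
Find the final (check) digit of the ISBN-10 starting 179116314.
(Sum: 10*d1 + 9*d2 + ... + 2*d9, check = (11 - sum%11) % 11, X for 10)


Weighted sum: 211
211 mod 11 = 2

Check digit: 9


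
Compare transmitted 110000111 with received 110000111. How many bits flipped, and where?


XOR: 000000000

0 errors (received matches sent)


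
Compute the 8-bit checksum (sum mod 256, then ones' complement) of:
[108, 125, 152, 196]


Sum = 581 mod 256 = 69
Complement = 186

186


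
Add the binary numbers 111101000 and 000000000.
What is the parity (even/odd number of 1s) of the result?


111101000 = 488
000000000 = 0
Sum = 488 = 111101000
1s count = 5

odd parity (5 ones in 111101000)


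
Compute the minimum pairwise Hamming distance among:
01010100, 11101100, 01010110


Comparing all pairs, minimum distance: 1
Can detect 0 errors, correct 0 errors

1


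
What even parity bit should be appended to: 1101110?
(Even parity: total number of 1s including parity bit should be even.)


Number of 1s in data: 5
Parity bit: 1

1


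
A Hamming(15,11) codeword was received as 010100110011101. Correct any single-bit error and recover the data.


Syndrome = 12: error at position 12

Data: 00010010101 (corrected bit 12)


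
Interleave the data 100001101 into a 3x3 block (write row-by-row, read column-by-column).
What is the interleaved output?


Matrix:
  100
  001
  101
Read columns: 101000011

101000011


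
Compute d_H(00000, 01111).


XOR: 01111
Count of 1s: 4

4


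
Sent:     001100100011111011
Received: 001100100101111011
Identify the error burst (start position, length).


XOR: 000000000110000000

Burst at position 9, length 2


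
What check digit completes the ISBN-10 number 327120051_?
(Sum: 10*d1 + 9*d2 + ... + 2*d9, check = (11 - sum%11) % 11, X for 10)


Weighted sum: 140
140 mod 11 = 8

Check digit: 3


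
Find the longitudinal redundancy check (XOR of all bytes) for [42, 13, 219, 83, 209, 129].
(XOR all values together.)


XOR chain: 42 ^ 13 ^ 219 ^ 83 ^ 209 ^ 129 = 255

255


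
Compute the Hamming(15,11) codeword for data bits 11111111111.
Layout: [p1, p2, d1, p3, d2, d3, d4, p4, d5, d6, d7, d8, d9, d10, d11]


Parity bits: p1=1, p2=1, p3=1, p4=1

111111111111111


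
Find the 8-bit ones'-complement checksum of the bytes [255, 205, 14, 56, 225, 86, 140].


Sum = 981 mod 256 = 213
Complement = 42

42


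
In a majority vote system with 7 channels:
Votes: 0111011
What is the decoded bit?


Ones: 5 out of 7
Threshold: 4

1 (5/7 voted 1)


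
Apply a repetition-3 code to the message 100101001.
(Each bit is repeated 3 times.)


Each bit -> 3 copies

111000000111000111000000111


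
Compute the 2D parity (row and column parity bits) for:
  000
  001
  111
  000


Row parities: 0110
Column parities: 110

Row P: 0110, Col P: 110, Corner: 0


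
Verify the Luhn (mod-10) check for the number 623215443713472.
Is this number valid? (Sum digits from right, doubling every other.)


Luhn sum = 57
57 mod 10 = 7

Invalid (Luhn sum mod 10 = 7)


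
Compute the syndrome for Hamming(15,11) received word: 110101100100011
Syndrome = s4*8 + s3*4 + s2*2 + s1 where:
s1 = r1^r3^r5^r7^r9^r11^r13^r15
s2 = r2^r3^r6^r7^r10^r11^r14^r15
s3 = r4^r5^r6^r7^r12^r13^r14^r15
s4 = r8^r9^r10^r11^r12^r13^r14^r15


s1=1, s2=0, s3=1, s4=1

Syndrome = 13 (error at position 13)


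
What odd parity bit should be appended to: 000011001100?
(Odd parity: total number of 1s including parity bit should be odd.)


Number of 1s in data: 4
Parity bit: 1

1


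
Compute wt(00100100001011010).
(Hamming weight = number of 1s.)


Counting 1s in 00100100001011010

6


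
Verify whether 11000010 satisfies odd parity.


Number of 1s: 3

Yes, parity is correct (3 ones)


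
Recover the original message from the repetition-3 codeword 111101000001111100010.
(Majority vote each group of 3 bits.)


Groups: 111, 101, 000, 001, 111, 100, 010
Majority votes: 1100100

1100100


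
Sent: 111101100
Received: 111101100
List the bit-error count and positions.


XOR: 000000000

0 errors (received matches sent)


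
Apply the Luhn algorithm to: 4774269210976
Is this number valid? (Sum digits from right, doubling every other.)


Luhn sum = 63
63 mod 10 = 3

Invalid (Luhn sum mod 10 = 3)


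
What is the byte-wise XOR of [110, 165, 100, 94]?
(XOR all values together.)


XOR chain: 110 ^ 165 ^ 100 ^ 94 = 241

241


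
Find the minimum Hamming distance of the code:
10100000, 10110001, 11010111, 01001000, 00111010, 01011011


Comparing all pairs, minimum distance: 2
Can detect 1 errors, correct 0 errors

2


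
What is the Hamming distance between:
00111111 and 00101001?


XOR: 00010110
Count of 1s: 3

3


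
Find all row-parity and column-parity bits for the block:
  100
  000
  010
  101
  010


Row parities: 10101
Column parities: 001

Row P: 10101, Col P: 001, Corner: 1


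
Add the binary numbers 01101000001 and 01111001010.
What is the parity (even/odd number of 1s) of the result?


01101000001 = 833
01111001010 = 970
Sum = 1803 = 11100001011
1s count = 6

even parity (6 ones in 11100001011)


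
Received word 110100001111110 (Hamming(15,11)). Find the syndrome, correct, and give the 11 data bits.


Syndrome = 0: no error detected

Data: 00001111110 (no errors)


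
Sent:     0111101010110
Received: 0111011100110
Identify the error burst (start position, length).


XOR: 0000110110000

Burst at position 4, length 5


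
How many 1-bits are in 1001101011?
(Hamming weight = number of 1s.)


Counting 1s in 1001101011

6


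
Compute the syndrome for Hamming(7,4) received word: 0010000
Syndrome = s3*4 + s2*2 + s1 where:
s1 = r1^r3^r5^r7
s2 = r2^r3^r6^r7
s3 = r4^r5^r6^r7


s1=1, s2=1, s3=0

Syndrome = 3 (error at position 3)


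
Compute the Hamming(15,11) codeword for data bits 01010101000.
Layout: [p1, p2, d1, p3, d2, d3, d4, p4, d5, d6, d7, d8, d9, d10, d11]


Parity bits: p1=0, p2=0, p3=1, p4=0

000110100101000


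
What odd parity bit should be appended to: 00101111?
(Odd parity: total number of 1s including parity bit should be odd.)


Number of 1s in data: 5
Parity bit: 0

0


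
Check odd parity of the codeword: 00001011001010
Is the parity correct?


Number of 1s: 5

Yes, parity is correct (5 ones)


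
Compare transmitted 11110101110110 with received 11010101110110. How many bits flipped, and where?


XOR: 00100000000000

1 error(s) at position(s): 2


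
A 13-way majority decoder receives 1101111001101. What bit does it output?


Ones: 9 out of 13
Threshold: 7

1 (9/13 voted 1)


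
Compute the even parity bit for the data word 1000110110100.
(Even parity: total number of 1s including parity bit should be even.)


Number of 1s in data: 6
Parity bit: 0

0


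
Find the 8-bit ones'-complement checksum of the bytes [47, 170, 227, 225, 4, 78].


Sum = 751 mod 256 = 239
Complement = 16

16


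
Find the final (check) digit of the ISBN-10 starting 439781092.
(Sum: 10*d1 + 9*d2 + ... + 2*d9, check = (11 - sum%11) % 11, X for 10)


Weighted sum: 272
272 mod 11 = 8

Check digit: 3


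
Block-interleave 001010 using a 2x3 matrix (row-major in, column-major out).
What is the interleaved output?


Matrix:
  001
  010
Read columns: 000110

000110


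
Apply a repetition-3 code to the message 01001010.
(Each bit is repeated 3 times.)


Each bit -> 3 copies

000111000000111000111000


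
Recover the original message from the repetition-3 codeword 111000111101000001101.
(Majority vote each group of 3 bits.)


Groups: 111, 000, 111, 101, 000, 001, 101
Majority votes: 1011001

1011001


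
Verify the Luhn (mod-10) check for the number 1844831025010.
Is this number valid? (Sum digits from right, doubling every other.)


Luhn sum = 40
40 mod 10 = 0

Valid (Luhn sum mod 10 = 0)


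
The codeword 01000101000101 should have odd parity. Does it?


Number of 1s: 5

Yes, parity is correct (5 ones)


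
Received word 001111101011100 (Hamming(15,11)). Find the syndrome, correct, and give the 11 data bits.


Syndrome = 0: no error detected

Data: 11111011100 (no errors)


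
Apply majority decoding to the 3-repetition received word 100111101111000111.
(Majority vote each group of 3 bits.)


Groups: 100, 111, 101, 111, 000, 111
Majority votes: 011101

011101


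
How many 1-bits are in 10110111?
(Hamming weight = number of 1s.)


Counting 1s in 10110111

6


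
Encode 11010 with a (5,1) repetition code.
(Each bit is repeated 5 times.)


Each bit -> 5 copies

1111111111000001111100000


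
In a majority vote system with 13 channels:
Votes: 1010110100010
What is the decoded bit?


Ones: 6 out of 13
Threshold: 7

0 (6/13 voted 1)


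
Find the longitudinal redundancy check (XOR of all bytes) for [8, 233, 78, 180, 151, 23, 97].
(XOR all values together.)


XOR chain: 8 ^ 233 ^ 78 ^ 180 ^ 151 ^ 23 ^ 97 = 250

250


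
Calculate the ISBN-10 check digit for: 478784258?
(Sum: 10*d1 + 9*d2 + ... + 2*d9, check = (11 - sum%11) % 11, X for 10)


Weighted sum: 323
323 mod 11 = 4

Check digit: 7


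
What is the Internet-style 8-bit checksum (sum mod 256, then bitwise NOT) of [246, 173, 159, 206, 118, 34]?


Sum = 936 mod 256 = 168
Complement = 87

87


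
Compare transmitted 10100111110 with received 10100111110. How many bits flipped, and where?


XOR: 00000000000

0 errors (received matches sent)


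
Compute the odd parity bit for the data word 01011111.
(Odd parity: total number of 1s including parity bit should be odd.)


Number of 1s in data: 6
Parity bit: 1

1


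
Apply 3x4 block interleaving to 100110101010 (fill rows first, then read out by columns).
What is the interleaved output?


Matrix:
  1001
  1010
  1010
Read columns: 111000011100

111000011100


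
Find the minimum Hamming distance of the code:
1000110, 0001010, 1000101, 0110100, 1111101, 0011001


Comparing all pairs, minimum distance: 2
Can detect 1 errors, correct 0 errors

2


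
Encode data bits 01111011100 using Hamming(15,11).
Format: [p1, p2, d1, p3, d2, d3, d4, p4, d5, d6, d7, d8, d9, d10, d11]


Parity bits: p1=1, p2=1, p3=1, p4=0

110111101011100


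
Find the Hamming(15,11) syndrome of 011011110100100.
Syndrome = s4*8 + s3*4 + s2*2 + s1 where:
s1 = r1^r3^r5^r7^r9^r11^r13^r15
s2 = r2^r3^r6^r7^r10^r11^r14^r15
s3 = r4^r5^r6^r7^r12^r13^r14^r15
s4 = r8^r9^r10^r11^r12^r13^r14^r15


s1=0, s2=1, s3=0, s4=1

Syndrome = 10 (error at position 10)


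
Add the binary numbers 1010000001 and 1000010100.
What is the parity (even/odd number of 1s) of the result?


1010000001 = 641
1000010100 = 532
Sum = 1173 = 10010010101
1s count = 5

odd parity (5 ones in 10010010101)


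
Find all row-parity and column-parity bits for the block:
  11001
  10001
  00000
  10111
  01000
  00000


Row parities: 100010
Column parities: 10111

Row P: 100010, Col P: 10111, Corner: 0


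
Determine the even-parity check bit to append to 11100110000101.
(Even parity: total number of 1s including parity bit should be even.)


Number of 1s in data: 7
Parity bit: 1

1


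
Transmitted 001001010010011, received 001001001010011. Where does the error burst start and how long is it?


XOR: 000000011000000

Burst at position 7, length 2


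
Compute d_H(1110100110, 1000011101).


XOR: 0110111011
Count of 1s: 7

7


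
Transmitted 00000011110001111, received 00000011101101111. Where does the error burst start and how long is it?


XOR: 00000000011100000

Burst at position 9, length 3


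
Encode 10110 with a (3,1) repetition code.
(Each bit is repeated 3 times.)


Each bit -> 3 copies

111000111111000


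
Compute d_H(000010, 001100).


XOR: 001110
Count of 1s: 3

3


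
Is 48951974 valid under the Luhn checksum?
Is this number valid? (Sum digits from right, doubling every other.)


Luhn sum = 50
50 mod 10 = 0

Valid (Luhn sum mod 10 = 0)


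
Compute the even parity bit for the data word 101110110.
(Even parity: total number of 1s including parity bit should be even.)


Number of 1s in data: 6
Parity bit: 0

0
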